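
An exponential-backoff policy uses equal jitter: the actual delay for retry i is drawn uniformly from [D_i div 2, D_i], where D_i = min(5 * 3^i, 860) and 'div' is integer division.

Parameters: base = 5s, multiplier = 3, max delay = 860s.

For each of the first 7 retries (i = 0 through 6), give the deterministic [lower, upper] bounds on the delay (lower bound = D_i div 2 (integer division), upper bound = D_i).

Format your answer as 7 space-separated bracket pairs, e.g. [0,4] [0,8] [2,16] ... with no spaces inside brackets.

Answer: [2,5] [7,15] [22,45] [67,135] [202,405] [430,860] [430,860]

Derivation:
Computing bounds per retry:
  i=0: D_i=min(5*3^0,860)=5, bounds=[2,5]
  i=1: D_i=min(5*3^1,860)=15, bounds=[7,15]
  i=2: D_i=min(5*3^2,860)=45, bounds=[22,45]
  i=3: D_i=min(5*3^3,860)=135, bounds=[67,135]
  i=4: D_i=min(5*3^4,860)=405, bounds=[202,405]
  i=5: D_i=min(5*3^5,860)=860, bounds=[430,860]
  i=6: D_i=min(5*3^6,860)=860, bounds=[430,860]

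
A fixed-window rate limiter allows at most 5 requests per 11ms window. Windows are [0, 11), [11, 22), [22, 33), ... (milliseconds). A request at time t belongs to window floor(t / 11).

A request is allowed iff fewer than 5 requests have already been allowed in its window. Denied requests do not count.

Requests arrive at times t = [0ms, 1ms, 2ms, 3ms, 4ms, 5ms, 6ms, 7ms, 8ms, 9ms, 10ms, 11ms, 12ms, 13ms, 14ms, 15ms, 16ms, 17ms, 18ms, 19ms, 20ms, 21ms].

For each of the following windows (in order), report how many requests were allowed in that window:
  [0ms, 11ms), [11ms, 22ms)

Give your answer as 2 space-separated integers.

Answer: 5 5

Derivation:
Processing requests:
  req#1 t=0ms (window 0): ALLOW
  req#2 t=1ms (window 0): ALLOW
  req#3 t=2ms (window 0): ALLOW
  req#4 t=3ms (window 0): ALLOW
  req#5 t=4ms (window 0): ALLOW
  req#6 t=5ms (window 0): DENY
  req#7 t=6ms (window 0): DENY
  req#8 t=7ms (window 0): DENY
  req#9 t=8ms (window 0): DENY
  req#10 t=9ms (window 0): DENY
  req#11 t=10ms (window 0): DENY
  req#12 t=11ms (window 1): ALLOW
  req#13 t=12ms (window 1): ALLOW
  req#14 t=13ms (window 1): ALLOW
  req#15 t=14ms (window 1): ALLOW
  req#16 t=15ms (window 1): ALLOW
  req#17 t=16ms (window 1): DENY
  req#18 t=17ms (window 1): DENY
  req#19 t=18ms (window 1): DENY
  req#20 t=19ms (window 1): DENY
  req#21 t=20ms (window 1): DENY
  req#22 t=21ms (window 1): DENY

Allowed counts by window: 5 5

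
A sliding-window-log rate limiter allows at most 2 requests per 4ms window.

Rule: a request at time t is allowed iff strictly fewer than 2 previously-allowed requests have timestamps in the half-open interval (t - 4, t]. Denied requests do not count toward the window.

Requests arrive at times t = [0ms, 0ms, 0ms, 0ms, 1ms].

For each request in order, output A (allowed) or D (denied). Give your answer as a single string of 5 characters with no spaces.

Tracking allowed requests in the window:
  req#1 t=0ms: ALLOW
  req#2 t=0ms: ALLOW
  req#3 t=0ms: DENY
  req#4 t=0ms: DENY
  req#5 t=1ms: DENY

Answer: AADDD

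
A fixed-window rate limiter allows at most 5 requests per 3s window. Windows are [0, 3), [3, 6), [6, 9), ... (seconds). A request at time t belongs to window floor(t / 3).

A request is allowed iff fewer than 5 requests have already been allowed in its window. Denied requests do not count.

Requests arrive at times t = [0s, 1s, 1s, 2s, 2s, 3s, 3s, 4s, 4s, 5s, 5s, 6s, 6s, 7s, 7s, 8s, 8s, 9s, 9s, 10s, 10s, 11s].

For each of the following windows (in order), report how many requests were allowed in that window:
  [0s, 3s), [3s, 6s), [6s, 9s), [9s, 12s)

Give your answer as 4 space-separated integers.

Answer: 5 5 5 5

Derivation:
Processing requests:
  req#1 t=0s (window 0): ALLOW
  req#2 t=1s (window 0): ALLOW
  req#3 t=1s (window 0): ALLOW
  req#4 t=2s (window 0): ALLOW
  req#5 t=2s (window 0): ALLOW
  req#6 t=3s (window 1): ALLOW
  req#7 t=3s (window 1): ALLOW
  req#8 t=4s (window 1): ALLOW
  req#9 t=4s (window 1): ALLOW
  req#10 t=5s (window 1): ALLOW
  req#11 t=5s (window 1): DENY
  req#12 t=6s (window 2): ALLOW
  req#13 t=6s (window 2): ALLOW
  req#14 t=7s (window 2): ALLOW
  req#15 t=7s (window 2): ALLOW
  req#16 t=8s (window 2): ALLOW
  req#17 t=8s (window 2): DENY
  req#18 t=9s (window 3): ALLOW
  req#19 t=9s (window 3): ALLOW
  req#20 t=10s (window 3): ALLOW
  req#21 t=10s (window 3): ALLOW
  req#22 t=11s (window 3): ALLOW

Allowed counts by window: 5 5 5 5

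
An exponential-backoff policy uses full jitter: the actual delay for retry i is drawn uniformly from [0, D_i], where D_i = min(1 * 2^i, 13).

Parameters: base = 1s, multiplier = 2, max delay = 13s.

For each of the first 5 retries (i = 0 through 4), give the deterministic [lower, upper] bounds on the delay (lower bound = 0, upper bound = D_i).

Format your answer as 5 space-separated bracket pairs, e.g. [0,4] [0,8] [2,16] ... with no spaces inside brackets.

Answer: [0,1] [0,2] [0,4] [0,8] [0,13]

Derivation:
Computing bounds per retry:
  i=0: D_i=min(1*2^0,13)=1, bounds=[0,1]
  i=1: D_i=min(1*2^1,13)=2, bounds=[0,2]
  i=2: D_i=min(1*2^2,13)=4, bounds=[0,4]
  i=3: D_i=min(1*2^3,13)=8, bounds=[0,8]
  i=4: D_i=min(1*2^4,13)=13, bounds=[0,13]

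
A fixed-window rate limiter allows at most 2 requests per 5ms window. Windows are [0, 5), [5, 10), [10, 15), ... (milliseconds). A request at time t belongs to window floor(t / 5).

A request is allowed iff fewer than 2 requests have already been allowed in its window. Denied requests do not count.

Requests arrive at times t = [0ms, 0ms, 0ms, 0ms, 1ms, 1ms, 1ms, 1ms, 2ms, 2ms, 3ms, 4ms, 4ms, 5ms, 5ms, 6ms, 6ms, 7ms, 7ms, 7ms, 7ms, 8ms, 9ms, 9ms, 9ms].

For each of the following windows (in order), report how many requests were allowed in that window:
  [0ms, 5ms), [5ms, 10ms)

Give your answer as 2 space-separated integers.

Processing requests:
  req#1 t=0ms (window 0): ALLOW
  req#2 t=0ms (window 0): ALLOW
  req#3 t=0ms (window 0): DENY
  req#4 t=0ms (window 0): DENY
  req#5 t=1ms (window 0): DENY
  req#6 t=1ms (window 0): DENY
  req#7 t=1ms (window 0): DENY
  req#8 t=1ms (window 0): DENY
  req#9 t=2ms (window 0): DENY
  req#10 t=2ms (window 0): DENY
  req#11 t=3ms (window 0): DENY
  req#12 t=4ms (window 0): DENY
  req#13 t=4ms (window 0): DENY
  req#14 t=5ms (window 1): ALLOW
  req#15 t=5ms (window 1): ALLOW
  req#16 t=6ms (window 1): DENY
  req#17 t=6ms (window 1): DENY
  req#18 t=7ms (window 1): DENY
  req#19 t=7ms (window 1): DENY
  req#20 t=7ms (window 1): DENY
  req#21 t=7ms (window 1): DENY
  req#22 t=8ms (window 1): DENY
  req#23 t=9ms (window 1): DENY
  req#24 t=9ms (window 1): DENY
  req#25 t=9ms (window 1): DENY

Allowed counts by window: 2 2

Answer: 2 2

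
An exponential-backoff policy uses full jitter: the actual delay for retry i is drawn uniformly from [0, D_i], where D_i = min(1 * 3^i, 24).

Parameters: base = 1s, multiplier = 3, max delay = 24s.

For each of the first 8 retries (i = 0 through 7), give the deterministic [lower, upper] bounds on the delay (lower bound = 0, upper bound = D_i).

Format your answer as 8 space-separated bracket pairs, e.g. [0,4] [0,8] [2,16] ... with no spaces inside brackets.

Computing bounds per retry:
  i=0: D_i=min(1*3^0,24)=1, bounds=[0,1]
  i=1: D_i=min(1*3^1,24)=3, bounds=[0,3]
  i=2: D_i=min(1*3^2,24)=9, bounds=[0,9]
  i=3: D_i=min(1*3^3,24)=24, bounds=[0,24]
  i=4: D_i=min(1*3^4,24)=24, bounds=[0,24]
  i=5: D_i=min(1*3^5,24)=24, bounds=[0,24]
  i=6: D_i=min(1*3^6,24)=24, bounds=[0,24]
  i=7: D_i=min(1*3^7,24)=24, bounds=[0,24]

Answer: [0,1] [0,3] [0,9] [0,24] [0,24] [0,24] [0,24] [0,24]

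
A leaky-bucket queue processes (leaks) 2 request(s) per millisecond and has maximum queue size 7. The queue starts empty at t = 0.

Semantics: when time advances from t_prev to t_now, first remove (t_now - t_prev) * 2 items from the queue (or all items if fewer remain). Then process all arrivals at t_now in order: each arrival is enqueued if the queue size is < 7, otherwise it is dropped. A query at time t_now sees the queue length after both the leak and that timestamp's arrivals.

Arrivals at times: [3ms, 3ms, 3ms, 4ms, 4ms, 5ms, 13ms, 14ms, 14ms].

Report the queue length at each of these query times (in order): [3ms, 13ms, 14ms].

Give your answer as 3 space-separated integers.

Queue lengths at query times:
  query t=3ms: backlog = 3
  query t=13ms: backlog = 1
  query t=14ms: backlog = 2

Answer: 3 1 2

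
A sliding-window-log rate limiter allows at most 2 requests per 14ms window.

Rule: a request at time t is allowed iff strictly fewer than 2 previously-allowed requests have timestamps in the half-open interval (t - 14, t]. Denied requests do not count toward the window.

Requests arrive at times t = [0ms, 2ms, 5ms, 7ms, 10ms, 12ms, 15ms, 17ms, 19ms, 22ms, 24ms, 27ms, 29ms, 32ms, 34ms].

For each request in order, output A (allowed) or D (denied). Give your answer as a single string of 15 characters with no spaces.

Answer: AADDDDAADDDDAAD

Derivation:
Tracking allowed requests in the window:
  req#1 t=0ms: ALLOW
  req#2 t=2ms: ALLOW
  req#3 t=5ms: DENY
  req#4 t=7ms: DENY
  req#5 t=10ms: DENY
  req#6 t=12ms: DENY
  req#7 t=15ms: ALLOW
  req#8 t=17ms: ALLOW
  req#9 t=19ms: DENY
  req#10 t=22ms: DENY
  req#11 t=24ms: DENY
  req#12 t=27ms: DENY
  req#13 t=29ms: ALLOW
  req#14 t=32ms: ALLOW
  req#15 t=34ms: DENY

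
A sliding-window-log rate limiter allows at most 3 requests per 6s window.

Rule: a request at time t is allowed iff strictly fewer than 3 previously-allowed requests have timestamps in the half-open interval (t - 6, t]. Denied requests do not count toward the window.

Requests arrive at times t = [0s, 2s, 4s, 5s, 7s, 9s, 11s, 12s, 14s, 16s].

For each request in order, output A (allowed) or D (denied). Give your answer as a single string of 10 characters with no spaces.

Tracking allowed requests in the window:
  req#1 t=0s: ALLOW
  req#2 t=2s: ALLOW
  req#3 t=4s: ALLOW
  req#4 t=5s: DENY
  req#5 t=7s: ALLOW
  req#6 t=9s: ALLOW
  req#7 t=11s: ALLOW
  req#8 t=12s: DENY
  req#9 t=14s: ALLOW
  req#10 t=16s: ALLOW

Answer: AAADAAADAA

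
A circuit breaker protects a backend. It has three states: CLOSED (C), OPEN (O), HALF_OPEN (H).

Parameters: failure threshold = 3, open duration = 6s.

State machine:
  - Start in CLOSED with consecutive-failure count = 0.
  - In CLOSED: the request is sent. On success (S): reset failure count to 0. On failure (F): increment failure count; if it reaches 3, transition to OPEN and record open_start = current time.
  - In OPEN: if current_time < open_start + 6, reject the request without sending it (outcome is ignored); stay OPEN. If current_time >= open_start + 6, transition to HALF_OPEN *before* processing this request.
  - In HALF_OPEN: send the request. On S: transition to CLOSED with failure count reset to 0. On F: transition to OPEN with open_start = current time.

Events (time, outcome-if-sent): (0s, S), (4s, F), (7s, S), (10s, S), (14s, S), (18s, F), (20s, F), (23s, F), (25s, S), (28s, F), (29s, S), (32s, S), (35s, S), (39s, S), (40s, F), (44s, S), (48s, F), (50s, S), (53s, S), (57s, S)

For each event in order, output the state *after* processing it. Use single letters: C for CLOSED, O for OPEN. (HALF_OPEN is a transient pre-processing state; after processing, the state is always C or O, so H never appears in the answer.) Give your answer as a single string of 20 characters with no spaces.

State after each event:
  event#1 t=0s outcome=S: state=CLOSED
  event#2 t=4s outcome=F: state=CLOSED
  event#3 t=7s outcome=S: state=CLOSED
  event#4 t=10s outcome=S: state=CLOSED
  event#5 t=14s outcome=S: state=CLOSED
  event#6 t=18s outcome=F: state=CLOSED
  event#7 t=20s outcome=F: state=CLOSED
  event#8 t=23s outcome=F: state=OPEN
  event#9 t=25s outcome=S: state=OPEN
  event#10 t=28s outcome=F: state=OPEN
  event#11 t=29s outcome=S: state=CLOSED
  event#12 t=32s outcome=S: state=CLOSED
  event#13 t=35s outcome=S: state=CLOSED
  event#14 t=39s outcome=S: state=CLOSED
  event#15 t=40s outcome=F: state=CLOSED
  event#16 t=44s outcome=S: state=CLOSED
  event#17 t=48s outcome=F: state=CLOSED
  event#18 t=50s outcome=S: state=CLOSED
  event#19 t=53s outcome=S: state=CLOSED
  event#20 t=57s outcome=S: state=CLOSED

Answer: CCCCCCCOOOCCCCCCCCCC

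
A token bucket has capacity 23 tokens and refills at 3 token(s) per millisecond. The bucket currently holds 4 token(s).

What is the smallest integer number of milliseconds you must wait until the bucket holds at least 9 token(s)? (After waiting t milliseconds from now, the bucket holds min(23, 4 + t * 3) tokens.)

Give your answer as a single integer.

Answer: 2

Derivation:
Need 4 + t * 3 >= 9, so t >= 5/3.
Smallest integer t = ceil(5/3) = 2.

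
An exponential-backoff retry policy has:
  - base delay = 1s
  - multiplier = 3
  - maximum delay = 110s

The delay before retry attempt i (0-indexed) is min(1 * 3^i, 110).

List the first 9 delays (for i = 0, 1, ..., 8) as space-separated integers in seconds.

Computing each delay:
  i=0: min(1*3^0, 110) = 1
  i=1: min(1*3^1, 110) = 3
  i=2: min(1*3^2, 110) = 9
  i=3: min(1*3^3, 110) = 27
  i=4: min(1*3^4, 110) = 81
  i=5: min(1*3^5, 110) = 110
  i=6: min(1*3^6, 110) = 110
  i=7: min(1*3^7, 110) = 110
  i=8: min(1*3^8, 110) = 110

Answer: 1 3 9 27 81 110 110 110 110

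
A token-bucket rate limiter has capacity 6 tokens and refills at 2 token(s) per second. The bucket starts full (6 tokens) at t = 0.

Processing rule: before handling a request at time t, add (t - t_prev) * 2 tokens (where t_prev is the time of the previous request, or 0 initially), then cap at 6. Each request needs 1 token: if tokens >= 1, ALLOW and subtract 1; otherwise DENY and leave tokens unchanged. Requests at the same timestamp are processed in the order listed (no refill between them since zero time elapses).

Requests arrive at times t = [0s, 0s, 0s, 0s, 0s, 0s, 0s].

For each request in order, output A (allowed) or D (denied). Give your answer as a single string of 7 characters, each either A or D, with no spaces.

Simulating step by step:
  req#1 t=0s: ALLOW
  req#2 t=0s: ALLOW
  req#3 t=0s: ALLOW
  req#4 t=0s: ALLOW
  req#5 t=0s: ALLOW
  req#6 t=0s: ALLOW
  req#7 t=0s: DENY

Answer: AAAAAAD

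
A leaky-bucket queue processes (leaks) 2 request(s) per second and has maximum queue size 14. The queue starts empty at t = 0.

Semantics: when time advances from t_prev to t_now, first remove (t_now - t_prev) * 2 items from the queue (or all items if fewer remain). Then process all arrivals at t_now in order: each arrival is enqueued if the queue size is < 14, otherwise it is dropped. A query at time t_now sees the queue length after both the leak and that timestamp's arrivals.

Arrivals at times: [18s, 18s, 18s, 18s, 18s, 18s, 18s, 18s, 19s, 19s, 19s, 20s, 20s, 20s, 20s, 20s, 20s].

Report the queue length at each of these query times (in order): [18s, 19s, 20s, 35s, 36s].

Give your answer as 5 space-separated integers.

Queue lengths at query times:
  query t=18s: backlog = 8
  query t=19s: backlog = 9
  query t=20s: backlog = 13
  query t=35s: backlog = 0
  query t=36s: backlog = 0

Answer: 8 9 13 0 0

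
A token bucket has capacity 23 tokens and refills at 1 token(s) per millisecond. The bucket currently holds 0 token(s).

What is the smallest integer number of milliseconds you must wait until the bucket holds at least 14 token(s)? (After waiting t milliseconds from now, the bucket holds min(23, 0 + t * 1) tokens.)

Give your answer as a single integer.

Need 0 + t * 1 >= 14, so t >= 14/1.
Smallest integer t = ceil(14/1) = 14.

Answer: 14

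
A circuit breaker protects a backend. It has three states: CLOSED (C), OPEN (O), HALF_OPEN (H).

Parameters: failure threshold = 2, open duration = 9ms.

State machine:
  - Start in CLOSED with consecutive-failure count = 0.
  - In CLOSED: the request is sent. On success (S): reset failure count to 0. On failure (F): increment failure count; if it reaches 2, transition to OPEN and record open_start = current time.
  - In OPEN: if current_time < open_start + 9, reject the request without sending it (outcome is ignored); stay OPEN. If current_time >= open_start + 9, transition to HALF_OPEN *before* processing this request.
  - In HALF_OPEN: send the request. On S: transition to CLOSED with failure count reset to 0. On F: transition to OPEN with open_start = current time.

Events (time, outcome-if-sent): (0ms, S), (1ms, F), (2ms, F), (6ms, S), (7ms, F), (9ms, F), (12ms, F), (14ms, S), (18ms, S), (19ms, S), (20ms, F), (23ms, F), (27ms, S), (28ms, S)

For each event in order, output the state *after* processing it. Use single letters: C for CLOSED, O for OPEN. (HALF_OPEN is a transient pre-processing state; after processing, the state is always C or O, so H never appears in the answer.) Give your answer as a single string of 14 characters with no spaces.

Answer: CCOOOOOOOOOOOO

Derivation:
State after each event:
  event#1 t=0ms outcome=S: state=CLOSED
  event#2 t=1ms outcome=F: state=CLOSED
  event#3 t=2ms outcome=F: state=OPEN
  event#4 t=6ms outcome=S: state=OPEN
  event#5 t=7ms outcome=F: state=OPEN
  event#6 t=9ms outcome=F: state=OPEN
  event#7 t=12ms outcome=F: state=OPEN
  event#8 t=14ms outcome=S: state=OPEN
  event#9 t=18ms outcome=S: state=OPEN
  event#10 t=19ms outcome=S: state=OPEN
  event#11 t=20ms outcome=F: state=OPEN
  event#12 t=23ms outcome=F: state=OPEN
  event#13 t=27ms outcome=S: state=OPEN
  event#14 t=28ms outcome=S: state=OPEN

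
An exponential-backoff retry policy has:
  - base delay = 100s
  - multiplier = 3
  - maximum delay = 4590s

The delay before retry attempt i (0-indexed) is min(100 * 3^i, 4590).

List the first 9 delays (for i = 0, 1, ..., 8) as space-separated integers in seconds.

Answer: 100 300 900 2700 4590 4590 4590 4590 4590

Derivation:
Computing each delay:
  i=0: min(100*3^0, 4590) = 100
  i=1: min(100*3^1, 4590) = 300
  i=2: min(100*3^2, 4590) = 900
  i=3: min(100*3^3, 4590) = 2700
  i=4: min(100*3^4, 4590) = 4590
  i=5: min(100*3^5, 4590) = 4590
  i=6: min(100*3^6, 4590) = 4590
  i=7: min(100*3^7, 4590) = 4590
  i=8: min(100*3^8, 4590) = 4590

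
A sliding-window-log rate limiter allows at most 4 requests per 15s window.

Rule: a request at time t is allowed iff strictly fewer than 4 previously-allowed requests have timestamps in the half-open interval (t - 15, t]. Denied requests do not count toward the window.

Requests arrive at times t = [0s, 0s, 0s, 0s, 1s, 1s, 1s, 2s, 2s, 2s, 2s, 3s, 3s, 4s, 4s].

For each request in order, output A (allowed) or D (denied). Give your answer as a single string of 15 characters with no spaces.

Answer: AAAADDDDDDDDDDD

Derivation:
Tracking allowed requests in the window:
  req#1 t=0s: ALLOW
  req#2 t=0s: ALLOW
  req#3 t=0s: ALLOW
  req#4 t=0s: ALLOW
  req#5 t=1s: DENY
  req#6 t=1s: DENY
  req#7 t=1s: DENY
  req#8 t=2s: DENY
  req#9 t=2s: DENY
  req#10 t=2s: DENY
  req#11 t=2s: DENY
  req#12 t=3s: DENY
  req#13 t=3s: DENY
  req#14 t=4s: DENY
  req#15 t=4s: DENY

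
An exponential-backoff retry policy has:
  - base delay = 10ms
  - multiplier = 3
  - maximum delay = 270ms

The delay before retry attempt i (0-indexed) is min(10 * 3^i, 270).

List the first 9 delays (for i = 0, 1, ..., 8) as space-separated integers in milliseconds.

Computing each delay:
  i=0: min(10*3^0, 270) = 10
  i=1: min(10*3^1, 270) = 30
  i=2: min(10*3^2, 270) = 90
  i=3: min(10*3^3, 270) = 270
  i=4: min(10*3^4, 270) = 270
  i=5: min(10*3^5, 270) = 270
  i=6: min(10*3^6, 270) = 270
  i=7: min(10*3^7, 270) = 270
  i=8: min(10*3^8, 270) = 270

Answer: 10 30 90 270 270 270 270 270 270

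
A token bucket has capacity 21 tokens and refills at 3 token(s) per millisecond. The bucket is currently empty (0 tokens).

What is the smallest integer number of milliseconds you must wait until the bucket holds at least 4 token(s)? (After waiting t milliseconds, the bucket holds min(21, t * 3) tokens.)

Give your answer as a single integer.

Need t * 3 >= 4, so t >= 4/3.
Smallest integer t = ceil(4/3) = 2.

Answer: 2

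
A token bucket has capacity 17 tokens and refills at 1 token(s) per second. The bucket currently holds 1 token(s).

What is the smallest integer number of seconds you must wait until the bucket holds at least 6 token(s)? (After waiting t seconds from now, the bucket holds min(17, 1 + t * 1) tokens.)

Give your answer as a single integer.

Need 1 + t * 1 >= 6, so t >= 5/1.
Smallest integer t = ceil(5/1) = 5.

Answer: 5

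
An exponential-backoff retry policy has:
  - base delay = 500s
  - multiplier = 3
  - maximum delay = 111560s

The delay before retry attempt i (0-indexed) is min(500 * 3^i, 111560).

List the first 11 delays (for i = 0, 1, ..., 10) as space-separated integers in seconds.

Answer: 500 1500 4500 13500 40500 111560 111560 111560 111560 111560 111560

Derivation:
Computing each delay:
  i=0: min(500*3^0, 111560) = 500
  i=1: min(500*3^1, 111560) = 1500
  i=2: min(500*3^2, 111560) = 4500
  i=3: min(500*3^3, 111560) = 13500
  i=4: min(500*3^4, 111560) = 40500
  i=5: min(500*3^5, 111560) = 111560
  i=6: min(500*3^6, 111560) = 111560
  i=7: min(500*3^7, 111560) = 111560
  i=8: min(500*3^8, 111560) = 111560
  i=9: min(500*3^9, 111560) = 111560
  i=10: min(500*3^10, 111560) = 111560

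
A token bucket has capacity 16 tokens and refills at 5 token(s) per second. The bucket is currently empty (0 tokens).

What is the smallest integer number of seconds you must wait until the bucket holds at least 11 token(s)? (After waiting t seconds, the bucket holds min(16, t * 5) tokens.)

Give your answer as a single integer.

Answer: 3

Derivation:
Need t * 5 >= 11, so t >= 11/5.
Smallest integer t = ceil(11/5) = 3.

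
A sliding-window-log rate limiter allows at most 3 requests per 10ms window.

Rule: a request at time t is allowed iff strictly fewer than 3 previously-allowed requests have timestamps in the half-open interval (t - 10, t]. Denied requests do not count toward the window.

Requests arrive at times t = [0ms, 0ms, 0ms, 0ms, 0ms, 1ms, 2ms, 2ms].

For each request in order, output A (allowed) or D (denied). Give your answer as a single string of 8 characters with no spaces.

Answer: AAADDDDD

Derivation:
Tracking allowed requests in the window:
  req#1 t=0ms: ALLOW
  req#2 t=0ms: ALLOW
  req#3 t=0ms: ALLOW
  req#4 t=0ms: DENY
  req#5 t=0ms: DENY
  req#6 t=1ms: DENY
  req#7 t=2ms: DENY
  req#8 t=2ms: DENY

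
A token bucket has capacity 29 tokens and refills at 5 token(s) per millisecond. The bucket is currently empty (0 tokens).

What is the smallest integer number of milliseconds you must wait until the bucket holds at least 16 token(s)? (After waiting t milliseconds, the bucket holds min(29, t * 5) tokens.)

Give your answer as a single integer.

Need t * 5 >= 16, so t >= 16/5.
Smallest integer t = ceil(16/5) = 4.

Answer: 4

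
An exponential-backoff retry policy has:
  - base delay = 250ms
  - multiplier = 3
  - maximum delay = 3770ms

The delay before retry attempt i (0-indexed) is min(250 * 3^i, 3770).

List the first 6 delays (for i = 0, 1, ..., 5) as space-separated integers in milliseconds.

Answer: 250 750 2250 3770 3770 3770

Derivation:
Computing each delay:
  i=0: min(250*3^0, 3770) = 250
  i=1: min(250*3^1, 3770) = 750
  i=2: min(250*3^2, 3770) = 2250
  i=3: min(250*3^3, 3770) = 3770
  i=4: min(250*3^4, 3770) = 3770
  i=5: min(250*3^5, 3770) = 3770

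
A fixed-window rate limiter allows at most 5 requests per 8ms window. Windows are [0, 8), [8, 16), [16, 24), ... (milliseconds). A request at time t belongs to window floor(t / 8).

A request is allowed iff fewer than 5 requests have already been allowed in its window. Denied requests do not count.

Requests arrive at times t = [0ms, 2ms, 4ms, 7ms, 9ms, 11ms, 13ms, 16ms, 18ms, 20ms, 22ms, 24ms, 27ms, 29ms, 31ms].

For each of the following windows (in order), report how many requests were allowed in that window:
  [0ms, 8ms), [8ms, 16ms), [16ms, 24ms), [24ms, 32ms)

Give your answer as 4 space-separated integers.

Answer: 4 3 4 4

Derivation:
Processing requests:
  req#1 t=0ms (window 0): ALLOW
  req#2 t=2ms (window 0): ALLOW
  req#3 t=4ms (window 0): ALLOW
  req#4 t=7ms (window 0): ALLOW
  req#5 t=9ms (window 1): ALLOW
  req#6 t=11ms (window 1): ALLOW
  req#7 t=13ms (window 1): ALLOW
  req#8 t=16ms (window 2): ALLOW
  req#9 t=18ms (window 2): ALLOW
  req#10 t=20ms (window 2): ALLOW
  req#11 t=22ms (window 2): ALLOW
  req#12 t=24ms (window 3): ALLOW
  req#13 t=27ms (window 3): ALLOW
  req#14 t=29ms (window 3): ALLOW
  req#15 t=31ms (window 3): ALLOW

Allowed counts by window: 4 3 4 4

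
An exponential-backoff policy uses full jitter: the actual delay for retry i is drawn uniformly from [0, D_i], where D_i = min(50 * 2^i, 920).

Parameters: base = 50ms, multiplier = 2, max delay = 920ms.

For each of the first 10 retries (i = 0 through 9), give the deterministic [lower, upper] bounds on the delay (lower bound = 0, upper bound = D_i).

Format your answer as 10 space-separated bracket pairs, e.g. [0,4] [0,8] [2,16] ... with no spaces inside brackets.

Computing bounds per retry:
  i=0: D_i=min(50*2^0,920)=50, bounds=[0,50]
  i=1: D_i=min(50*2^1,920)=100, bounds=[0,100]
  i=2: D_i=min(50*2^2,920)=200, bounds=[0,200]
  i=3: D_i=min(50*2^3,920)=400, bounds=[0,400]
  i=4: D_i=min(50*2^4,920)=800, bounds=[0,800]
  i=5: D_i=min(50*2^5,920)=920, bounds=[0,920]
  i=6: D_i=min(50*2^6,920)=920, bounds=[0,920]
  i=7: D_i=min(50*2^7,920)=920, bounds=[0,920]
  i=8: D_i=min(50*2^8,920)=920, bounds=[0,920]
  i=9: D_i=min(50*2^9,920)=920, bounds=[0,920]

Answer: [0,50] [0,100] [0,200] [0,400] [0,800] [0,920] [0,920] [0,920] [0,920] [0,920]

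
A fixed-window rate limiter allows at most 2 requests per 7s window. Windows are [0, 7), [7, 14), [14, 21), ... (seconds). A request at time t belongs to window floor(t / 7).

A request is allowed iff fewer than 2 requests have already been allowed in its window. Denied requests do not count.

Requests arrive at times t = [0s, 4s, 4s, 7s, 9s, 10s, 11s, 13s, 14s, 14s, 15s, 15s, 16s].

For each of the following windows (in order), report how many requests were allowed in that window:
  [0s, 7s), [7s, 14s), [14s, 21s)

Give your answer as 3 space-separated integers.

Processing requests:
  req#1 t=0s (window 0): ALLOW
  req#2 t=4s (window 0): ALLOW
  req#3 t=4s (window 0): DENY
  req#4 t=7s (window 1): ALLOW
  req#5 t=9s (window 1): ALLOW
  req#6 t=10s (window 1): DENY
  req#7 t=11s (window 1): DENY
  req#8 t=13s (window 1): DENY
  req#9 t=14s (window 2): ALLOW
  req#10 t=14s (window 2): ALLOW
  req#11 t=15s (window 2): DENY
  req#12 t=15s (window 2): DENY
  req#13 t=16s (window 2): DENY

Allowed counts by window: 2 2 2

Answer: 2 2 2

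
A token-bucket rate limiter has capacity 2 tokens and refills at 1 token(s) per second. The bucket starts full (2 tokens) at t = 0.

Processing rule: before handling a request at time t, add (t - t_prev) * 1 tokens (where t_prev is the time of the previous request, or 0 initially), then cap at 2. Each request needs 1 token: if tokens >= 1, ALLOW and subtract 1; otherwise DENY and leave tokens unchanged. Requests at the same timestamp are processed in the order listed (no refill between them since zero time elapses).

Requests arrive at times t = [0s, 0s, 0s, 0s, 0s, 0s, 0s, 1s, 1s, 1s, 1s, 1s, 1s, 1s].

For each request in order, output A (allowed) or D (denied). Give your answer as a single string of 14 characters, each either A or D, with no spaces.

Answer: AADDDDDADDDDDD

Derivation:
Simulating step by step:
  req#1 t=0s: ALLOW
  req#2 t=0s: ALLOW
  req#3 t=0s: DENY
  req#4 t=0s: DENY
  req#5 t=0s: DENY
  req#6 t=0s: DENY
  req#7 t=0s: DENY
  req#8 t=1s: ALLOW
  req#9 t=1s: DENY
  req#10 t=1s: DENY
  req#11 t=1s: DENY
  req#12 t=1s: DENY
  req#13 t=1s: DENY
  req#14 t=1s: DENY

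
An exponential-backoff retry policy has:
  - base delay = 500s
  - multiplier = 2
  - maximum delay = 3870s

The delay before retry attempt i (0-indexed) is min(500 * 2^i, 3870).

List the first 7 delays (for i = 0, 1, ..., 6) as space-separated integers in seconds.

Computing each delay:
  i=0: min(500*2^0, 3870) = 500
  i=1: min(500*2^1, 3870) = 1000
  i=2: min(500*2^2, 3870) = 2000
  i=3: min(500*2^3, 3870) = 3870
  i=4: min(500*2^4, 3870) = 3870
  i=5: min(500*2^5, 3870) = 3870
  i=6: min(500*2^6, 3870) = 3870

Answer: 500 1000 2000 3870 3870 3870 3870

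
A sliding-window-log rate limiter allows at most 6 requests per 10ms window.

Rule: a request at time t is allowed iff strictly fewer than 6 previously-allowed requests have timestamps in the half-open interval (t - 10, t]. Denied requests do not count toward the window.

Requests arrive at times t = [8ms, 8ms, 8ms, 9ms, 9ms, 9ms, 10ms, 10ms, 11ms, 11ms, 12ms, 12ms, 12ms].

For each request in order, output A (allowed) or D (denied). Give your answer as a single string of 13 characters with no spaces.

Answer: AAAAAADDDDDDD

Derivation:
Tracking allowed requests in the window:
  req#1 t=8ms: ALLOW
  req#2 t=8ms: ALLOW
  req#3 t=8ms: ALLOW
  req#4 t=9ms: ALLOW
  req#5 t=9ms: ALLOW
  req#6 t=9ms: ALLOW
  req#7 t=10ms: DENY
  req#8 t=10ms: DENY
  req#9 t=11ms: DENY
  req#10 t=11ms: DENY
  req#11 t=12ms: DENY
  req#12 t=12ms: DENY
  req#13 t=12ms: DENY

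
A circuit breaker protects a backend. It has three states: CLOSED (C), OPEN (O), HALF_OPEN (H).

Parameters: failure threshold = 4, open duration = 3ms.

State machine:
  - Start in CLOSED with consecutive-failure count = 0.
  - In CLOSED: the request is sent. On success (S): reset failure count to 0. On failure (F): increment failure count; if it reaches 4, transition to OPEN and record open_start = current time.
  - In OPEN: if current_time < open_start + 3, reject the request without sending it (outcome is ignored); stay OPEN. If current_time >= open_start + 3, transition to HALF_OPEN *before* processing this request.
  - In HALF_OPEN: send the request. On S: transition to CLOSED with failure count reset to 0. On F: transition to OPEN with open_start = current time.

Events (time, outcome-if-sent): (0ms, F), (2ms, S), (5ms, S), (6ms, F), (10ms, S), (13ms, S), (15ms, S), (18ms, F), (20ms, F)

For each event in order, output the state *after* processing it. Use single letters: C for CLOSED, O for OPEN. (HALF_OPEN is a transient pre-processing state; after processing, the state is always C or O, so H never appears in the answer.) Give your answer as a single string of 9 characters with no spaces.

State after each event:
  event#1 t=0ms outcome=F: state=CLOSED
  event#2 t=2ms outcome=S: state=CLOSED
  event#3 t=5ms outcome=S: state=CLOSED
  event#4 t=6ms outcome=F: state=CLOSED
  event#5 t=10ms outcome=S: state=CLOSED
  event#6 t=13ms outcome=S: state=CLOSED
  event#7 t=15ms outcome=S: state=CLOSED
  event#8 t=18ms outcome=F: state=CLOSED
  event#9 t=20ms outcome=F: state=CLOSED

Answer: CCCCCCCCC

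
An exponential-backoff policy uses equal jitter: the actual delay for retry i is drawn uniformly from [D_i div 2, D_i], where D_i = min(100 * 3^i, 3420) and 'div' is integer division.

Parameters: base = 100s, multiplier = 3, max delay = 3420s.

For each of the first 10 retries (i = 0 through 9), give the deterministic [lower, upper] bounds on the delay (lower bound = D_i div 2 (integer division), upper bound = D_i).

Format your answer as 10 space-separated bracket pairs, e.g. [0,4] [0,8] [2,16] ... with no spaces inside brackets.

Answer: [50,100] [150,300] [450,900] [1350,2700] [1710,3420] [1710,3420] [1710,3420] [1710,3420] [1710,3420] [1710,3420]

Derivation:
Computing bounds per retry:
  i=0: D_i=min(100*3^0,3420)=100, bounds=[50,100]
  i=1: D_i=min(100*3^1,3420)=300, bounds=[150,300]
  i=2: D_i=min(100*3^2,3420)=900, bounds=[450,900]
  i=3: D_i=min(100*3^3,3420)=2700, bounds=[1350,2700]
  i=4: D_i=min(100*3^4,3420)=3420, bounds=[1710,3420]
  i=5: D_i=min(100*3^5,3420)=3420, bounds=[1710,3420]
  i=6: D_i=min(100*3^6,3420)=3420, bounds=[1710,3420]
  i=7: D_i=min(100*3^7,3420)=3420, bounds=[1710,3420]
  i=8: D_i=min(100*3^8,3420)=3420, bounds=[1710,3420]
  i=9: D_i=min(100*3^9,3420)=3420, bounds=[1710,3420]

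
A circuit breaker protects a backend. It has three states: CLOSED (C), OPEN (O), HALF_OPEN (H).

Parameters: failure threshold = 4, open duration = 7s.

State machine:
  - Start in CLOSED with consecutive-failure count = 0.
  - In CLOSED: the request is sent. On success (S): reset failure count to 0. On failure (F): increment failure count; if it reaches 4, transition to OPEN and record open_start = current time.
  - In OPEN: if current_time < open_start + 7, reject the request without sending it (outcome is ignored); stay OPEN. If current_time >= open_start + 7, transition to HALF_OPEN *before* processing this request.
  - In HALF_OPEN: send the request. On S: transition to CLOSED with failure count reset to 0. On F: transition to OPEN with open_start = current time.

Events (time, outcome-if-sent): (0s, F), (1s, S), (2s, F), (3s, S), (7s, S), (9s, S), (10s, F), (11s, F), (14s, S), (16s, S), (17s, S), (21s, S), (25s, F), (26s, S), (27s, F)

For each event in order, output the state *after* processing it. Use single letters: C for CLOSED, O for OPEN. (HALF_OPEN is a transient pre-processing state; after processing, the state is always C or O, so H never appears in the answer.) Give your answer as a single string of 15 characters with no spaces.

Answer: CCCCCCCCCCCCCCC

Derivation:
State after each event:
  event#1 t=0s outcome=F: state=CLOSED
  event#2 t=1s outcome=S: state=CLOSED
  event#3 t=2s outcome=F: state=CLOSED
  event#4 t=3s outcome=S: state=CLOSED
  event#5 t=7s outcome=S: state=CLOSED
  event#6 t=9s outcome=S: state=CLOSED
  event#7 t=10s outcome=F: state=CLOSED
  event#8 t=11s outcome=F: state=CLOSED
  event#9 t=14s outcome=S: state=CLOSED
  event#10 t=16s outcome=S: state=CLOSED
  event#11 t=17s outcome=S: state=CLOSED
  event#12 t=21s outcome=S: state=CLOSED
  event#13 t=25s outcome=F: state=CLOSED
  event#14 t=26s outcome=S: state=CLOSED
  event#15 t=27s outcome=F: state=CLOSED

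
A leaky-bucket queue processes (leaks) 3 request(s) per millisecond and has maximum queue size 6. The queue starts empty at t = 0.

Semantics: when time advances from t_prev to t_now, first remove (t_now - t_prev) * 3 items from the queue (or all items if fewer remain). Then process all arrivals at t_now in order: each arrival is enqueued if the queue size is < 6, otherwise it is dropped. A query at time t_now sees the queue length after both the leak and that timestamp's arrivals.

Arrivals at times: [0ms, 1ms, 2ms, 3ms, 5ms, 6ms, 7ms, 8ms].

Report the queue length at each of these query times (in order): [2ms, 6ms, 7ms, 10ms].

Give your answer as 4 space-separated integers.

Queue lengths at query times:
  query t=2ms: backlog = 1
  query t=6ms: backlog = 1
  query t=7ms: backlog = 1
  query t=10ms: backlog = 0

Answer: 1 1 1 0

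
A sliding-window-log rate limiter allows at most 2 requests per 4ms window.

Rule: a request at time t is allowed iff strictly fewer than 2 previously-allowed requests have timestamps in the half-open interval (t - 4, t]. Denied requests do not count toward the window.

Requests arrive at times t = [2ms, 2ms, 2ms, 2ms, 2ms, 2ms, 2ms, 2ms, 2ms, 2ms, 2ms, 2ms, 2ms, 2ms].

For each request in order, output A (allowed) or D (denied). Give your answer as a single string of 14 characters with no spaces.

Tracking allowed requests in the window:
  req#1 t=2ms: ALLOW
  req#2 t=2ms: ALLOW
  req#3 t=2ms: DENY
  req#4 t=2ms: DENY
  req#5 t=2ms: DENY
  req#6 t=2ms: DENY
  req#7 t=2ms: DENY
  req#8 t=2ms: DENY
  req#9 t=2ms: DENY
  req#10 t=2ms: DENY
  req#11 t=2ms: DENY
  req#12 t=2ms: DENY
  req#13 t=2ms: DENY
  req#14 t=2ms: DENY

Answer: AADDDDDDDDDDDD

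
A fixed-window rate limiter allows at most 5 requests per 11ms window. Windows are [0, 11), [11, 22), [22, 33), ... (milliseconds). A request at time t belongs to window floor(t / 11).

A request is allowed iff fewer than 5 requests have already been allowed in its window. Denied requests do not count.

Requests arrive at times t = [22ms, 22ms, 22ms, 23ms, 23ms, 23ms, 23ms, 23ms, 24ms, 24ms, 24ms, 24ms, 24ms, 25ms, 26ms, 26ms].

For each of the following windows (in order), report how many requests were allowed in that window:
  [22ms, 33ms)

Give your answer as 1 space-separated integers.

Answer: 5

Derivation:
Processing requests:
  req#1 t=22ms (window 2): ALLOW
  req#2 t=22ms (window 2): ALLOW
  req#3 t=22ms (window 2): ALLOW
  req#4 t=23ms (window 2): ALLOW
  req#5 t=23ms (window 2): ALLOW
  req#6 t=23ms (window 2): DENY
  req#7 t=23ms (window 2): DENY
  req#8 t=23ms (window 2): DENY
  req#9 t=24ms (window 2): DENY
  req#10 t=24ms (window 2): DENY
  req#11 t=24ms (window 2): DENY
  req#12 t=24ms (window 2): DENY
  req#13 t=24ms (window 2): DENY
  req#14 t=25ms (window 2): DENY
  req#15 t=26ms (window 2): DENY
  req#16 t=26ms (window 2): DENY

Allowed counts by window: 5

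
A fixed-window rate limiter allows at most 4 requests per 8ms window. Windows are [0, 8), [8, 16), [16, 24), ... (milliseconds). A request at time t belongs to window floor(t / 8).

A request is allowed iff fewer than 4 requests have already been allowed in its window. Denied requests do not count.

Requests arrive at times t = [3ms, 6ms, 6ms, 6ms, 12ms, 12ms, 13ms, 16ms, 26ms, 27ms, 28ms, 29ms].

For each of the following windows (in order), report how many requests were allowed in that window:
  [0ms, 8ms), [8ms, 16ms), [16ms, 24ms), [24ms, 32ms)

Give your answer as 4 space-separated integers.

Answer: 4 3 1 4

Derivation:
Processing requests:
  req#1 t=3ms (window 0): ALLOW
  req#2 t=6ms (window 0): ALLOW
  req#3 t=6ms (window 0): ALLOW
  req#4 t=6ms (window 0): ALLOW
  req#5 t=12ms (window 1): ALLOW
  req#6 t=12ms (window 1): ALLOW
  req#7 t=13ms (window 1): ALLOW
  req#8 t=16ms (window 2): ALLOW
  req#9 t=26ms (window 3): ALLOW
  req#10 t=27ms (window 3): ALLOW
  req#11 t=28ms (window 3): ALLOW
  req#12 t=29ms (window 3): ALLOW

Allowed counts by window: 4 3 1 4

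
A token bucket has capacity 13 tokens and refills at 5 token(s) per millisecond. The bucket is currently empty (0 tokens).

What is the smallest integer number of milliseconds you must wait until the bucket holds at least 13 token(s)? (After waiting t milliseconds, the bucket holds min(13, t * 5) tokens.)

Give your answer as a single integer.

Need t * 5 >= 13, so t >= 13/5.
Smallest integer t = ceil(13/5) = 3.

Answer: 3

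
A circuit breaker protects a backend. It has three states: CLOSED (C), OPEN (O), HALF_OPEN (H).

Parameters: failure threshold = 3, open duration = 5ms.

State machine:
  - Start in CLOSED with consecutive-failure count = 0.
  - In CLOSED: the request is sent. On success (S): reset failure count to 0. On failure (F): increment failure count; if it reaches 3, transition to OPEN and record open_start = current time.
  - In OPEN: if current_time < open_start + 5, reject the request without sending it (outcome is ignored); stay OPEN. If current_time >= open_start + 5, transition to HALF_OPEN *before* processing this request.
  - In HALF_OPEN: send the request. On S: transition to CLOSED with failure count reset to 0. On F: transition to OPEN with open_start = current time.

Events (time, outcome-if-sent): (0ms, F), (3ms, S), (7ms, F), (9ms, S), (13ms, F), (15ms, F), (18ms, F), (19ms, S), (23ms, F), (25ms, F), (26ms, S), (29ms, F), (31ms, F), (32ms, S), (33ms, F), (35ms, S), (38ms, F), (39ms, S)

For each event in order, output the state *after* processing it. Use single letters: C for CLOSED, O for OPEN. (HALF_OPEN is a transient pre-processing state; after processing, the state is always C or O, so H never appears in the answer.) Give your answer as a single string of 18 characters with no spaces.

State after each event:
  event#1 t=0ms outcome=F: state=CLOSED
  event#2 t=3ms outcome=S: state=CLOSED
  event#3 t=7ms outcome=F: state=CLOSED
  event#4 t=9ms outcome=S: state=CLOSED
  event#5 t=13ms outcome=F: state=CLOSED
  event#6 t=15ms outcome=F: state=CLOSED
  event#7 t=18ms outcome=F: state=OPEN
  event#8 t=19ms outcome=S: state=OPEN
  event#9 t=23ms outcome=F: state=OPEN
  event#10 t=25ms outcome=F: state=OPEN
  event#11 t=26ms outcome=S: state=OPEN
  event#12 t=29ms outcome=F: state=OPEN
  event#13 t=31ms outcome=F: state=OPEN
  event#14 t=32ms outcome=S: state=OPEN
  event#15 t=33ms outcome=F: state=OPEN
  event#16 t=35ms outcome=S: state=CLOSED
  event#17 t=38ms outcome=F: state=CLOSED
  event#18 t=39ms outcome=S: state=CLOSED

Answer: CCCCCCOOOOOOOOOCCC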